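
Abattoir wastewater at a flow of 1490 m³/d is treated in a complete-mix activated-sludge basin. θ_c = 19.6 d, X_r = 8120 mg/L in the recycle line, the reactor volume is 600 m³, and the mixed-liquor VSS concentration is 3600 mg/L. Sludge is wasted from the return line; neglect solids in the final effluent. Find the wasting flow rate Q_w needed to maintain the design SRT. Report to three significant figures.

θ_c = V·X/(Q_w·X_r) when wasting from the recycle, so Q_w = V·X/(θ_c·X_r) = 600.0 × 3600 / (19.6 × 8120) = 13.57 m³/d.

Q_w ≈ 13.6 m³/d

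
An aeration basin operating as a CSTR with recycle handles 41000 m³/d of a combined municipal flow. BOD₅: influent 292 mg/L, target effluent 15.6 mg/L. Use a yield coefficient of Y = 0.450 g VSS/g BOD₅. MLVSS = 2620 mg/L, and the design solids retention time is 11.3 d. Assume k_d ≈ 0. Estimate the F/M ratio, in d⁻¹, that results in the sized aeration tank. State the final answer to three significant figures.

F/M ≈ 0.208 d⁻¹

Biomass mass balance (decay neglected): V·X = Y·Q·(S₀ − S)·θ_c, so V = 0.450 × 41000 × (292 − 15.6) × 11.3 / 2620 = 21994 m³.
Food-to-microorganism ratio F/M = Q S₀ / (V X) = 41000 × 292 / (21994 × 2620) = 0.2078 d⁻¹.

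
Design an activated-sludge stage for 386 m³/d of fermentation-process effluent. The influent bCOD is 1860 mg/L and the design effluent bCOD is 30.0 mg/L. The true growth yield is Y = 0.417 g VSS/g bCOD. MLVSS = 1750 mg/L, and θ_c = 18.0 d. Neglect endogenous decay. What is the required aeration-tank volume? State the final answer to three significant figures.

V ≈ 3030 m³

V·X = Y·Q·ΔS·θ_c gives V = 0.417 × 386 × (1860 − 30.0) × 18.0 / 1750 = 3030 m³.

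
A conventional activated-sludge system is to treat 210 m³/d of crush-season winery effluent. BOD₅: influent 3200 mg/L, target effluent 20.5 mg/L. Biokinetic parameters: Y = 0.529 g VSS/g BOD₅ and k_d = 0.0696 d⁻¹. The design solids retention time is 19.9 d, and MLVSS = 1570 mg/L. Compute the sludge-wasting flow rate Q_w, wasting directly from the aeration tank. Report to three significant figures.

From the SRT design equation V = Y Q (S₀−S) θ_c / [X (1 + k_d θ_c)] = 0.529 × 210 × (3200 − 20.5) × 19.9 / [1570 × (1 + 0.0696 × 19.9)] = 7.03×10^6 / 3745 = 1877 m³.
With mixed-liquor wasting, θ_c = V/Q_w, so Q_w = V/θ_c = 1877/19.9 = 94.33 m³/d.

Q_w ≈ 94.3 m³/d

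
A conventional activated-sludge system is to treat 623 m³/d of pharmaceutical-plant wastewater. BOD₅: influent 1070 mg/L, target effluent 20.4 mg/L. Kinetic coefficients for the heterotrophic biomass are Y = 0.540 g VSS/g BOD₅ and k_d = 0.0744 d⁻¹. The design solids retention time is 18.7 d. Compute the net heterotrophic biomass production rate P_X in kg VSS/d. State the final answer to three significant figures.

Correct the yield for decay: Y_obs = Y/(1 + k_d θ_c) = 0.540 / (1 + 0.0744 × 18.7) = 0.540 / 2.391 = 0.2258.
Substrate removed = Q·(S₀ − S) = 623 m³/d × (1070 − 20.4) g/m³ = 6.54×10^5 g/d = 653.9 kg/d.
Net biomass production P_X = Y_obs × Q·(S₀ − S) = 0.2258 × 653.9 = 147.7 kg VSS/d.

P_X ≈ 148 kg VSS/d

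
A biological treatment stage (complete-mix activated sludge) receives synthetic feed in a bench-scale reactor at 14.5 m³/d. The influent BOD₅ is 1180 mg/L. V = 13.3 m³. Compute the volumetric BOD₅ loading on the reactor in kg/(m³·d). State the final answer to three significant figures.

Applied BOD₅ load per unit volume = Q·S₀/V = (14.5 × 1180/1000)/13.30 = 1.286 kg BOD₅·m⁻³·d⁻¹.

L_v ≈ 1.29 kg BOD₅/(m³·d)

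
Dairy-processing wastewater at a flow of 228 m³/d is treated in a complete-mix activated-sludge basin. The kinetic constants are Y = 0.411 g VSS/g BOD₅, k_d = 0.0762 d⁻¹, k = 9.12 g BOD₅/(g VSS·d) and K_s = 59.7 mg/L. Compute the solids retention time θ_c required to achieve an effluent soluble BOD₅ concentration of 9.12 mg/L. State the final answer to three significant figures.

θ_c ≈ 2.38 d

From 1/θ_c = Y·k·S/(K_s + S) − k_d: Y·k·S/(K_s+S) = 0.411 × 9.12 × 9.12 / (59.7 + 9.12) = 0.4967 d⁻¹.
θ_c = 1/(μ − k_d) = 1/(0.4967 − 0.0762) = 1/0.4205 = 2.378 d.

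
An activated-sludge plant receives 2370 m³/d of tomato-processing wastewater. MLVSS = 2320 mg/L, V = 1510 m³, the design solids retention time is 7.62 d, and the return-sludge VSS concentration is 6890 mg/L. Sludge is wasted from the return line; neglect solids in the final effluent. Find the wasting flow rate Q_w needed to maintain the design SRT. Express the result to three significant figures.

Q_w ≈ 66.7 m³/d

Wasting from the return line (neglecting effluent solids): Q_w = V·X / (θ_c·X_r) = 1510 × 2320 / (7.62 × 6890) = 66.73 m³/d.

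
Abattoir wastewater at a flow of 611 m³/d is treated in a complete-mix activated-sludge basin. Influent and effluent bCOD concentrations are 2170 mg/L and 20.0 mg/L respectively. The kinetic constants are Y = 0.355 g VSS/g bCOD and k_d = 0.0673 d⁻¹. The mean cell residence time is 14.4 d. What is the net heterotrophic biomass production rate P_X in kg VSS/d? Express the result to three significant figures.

Y_obs = Y / (1 + k_d θ_c) = 0.355 / (1 + 0.0673 × 14.4) = 0.355 / 1.969 = 0.1803.
Substrate removed = Q·(S₀ − S) = 611 m³/d × (2170 − 20.0) g/m³ = 1.31×10^6 g/d = 1314 kg/d.
P_X = Y_obs · Q(S₀ − S) = 0.1803 × 1314 = 236.8 kg VSS/d.

P_X ≈ 237 kg VSS/d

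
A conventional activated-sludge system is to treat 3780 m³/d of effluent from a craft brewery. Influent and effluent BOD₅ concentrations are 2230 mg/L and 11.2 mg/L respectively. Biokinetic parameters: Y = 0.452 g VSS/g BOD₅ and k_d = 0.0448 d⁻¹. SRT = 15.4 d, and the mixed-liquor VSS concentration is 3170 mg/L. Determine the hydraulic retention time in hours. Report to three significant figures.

τ ≈ 69.2 h

Rearranging the biomass balance for a CMAS with decay, V = Y·Q·ΔS·θ_c / [X·(1+k_d θ_c)] = 0.452 × 3780 × (2230 − 11.2) × 15.4 / [3170 × (1 + 0.0448 × 15.4)] = 5.84×10^7 / 5357 = 10898 m³.
HRT = V/Q = 10898 m³ / 3780 m³·d⁻¹ = 2.883 d × 24 = 69.19 h.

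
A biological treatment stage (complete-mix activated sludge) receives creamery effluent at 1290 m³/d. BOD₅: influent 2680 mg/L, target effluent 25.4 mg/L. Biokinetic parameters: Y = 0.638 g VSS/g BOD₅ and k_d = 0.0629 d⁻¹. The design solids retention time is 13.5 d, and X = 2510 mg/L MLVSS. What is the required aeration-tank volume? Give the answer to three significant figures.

V ≈ 6350 m³

Steady-state biomass mass balance: V·X·(1 + k_d·θ_c) = Y·Q·(S₀ − S)·θ_c, so V = 0.638 × 1290 × (2680 − 25.4) × 13.5 / [2510 × (1 + 0.0629 × 13.5)] = 2.95×10^7 / 4641 = 6355 m³.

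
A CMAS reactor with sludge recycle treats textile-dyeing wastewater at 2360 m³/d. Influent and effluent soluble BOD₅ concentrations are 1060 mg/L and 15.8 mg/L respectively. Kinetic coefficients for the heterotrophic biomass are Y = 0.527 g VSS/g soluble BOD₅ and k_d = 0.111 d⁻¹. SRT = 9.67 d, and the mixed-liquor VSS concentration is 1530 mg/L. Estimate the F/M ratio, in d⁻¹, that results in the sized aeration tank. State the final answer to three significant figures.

F/M ≈ 0.413 d⁻¹

From the SRT design equation V = Y Q (S₀−S) θ_c / [X (1 + k_d θ_c)] = 0.527 × 2360 × (1060 − 15.8) × 9.67 / [1530 × (1 + 0.111 × 9.67)] = 1.26×10^7 / 3172 = 3959 m³.
F/M = applied load / biomass = Q·S₀/(V·X) = 2360 × 1060 / (3959 × 1530) = 0.4130 d⁻¹.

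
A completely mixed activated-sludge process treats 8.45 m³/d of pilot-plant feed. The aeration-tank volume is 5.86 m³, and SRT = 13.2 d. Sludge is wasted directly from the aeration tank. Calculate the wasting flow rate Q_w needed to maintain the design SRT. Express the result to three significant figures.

For wasting at MLVSS concentration, Q_w = V/θ_c = 5.860/13.2 = 0.4439 m³/d.

Q_w ≈ 0.444 m³/d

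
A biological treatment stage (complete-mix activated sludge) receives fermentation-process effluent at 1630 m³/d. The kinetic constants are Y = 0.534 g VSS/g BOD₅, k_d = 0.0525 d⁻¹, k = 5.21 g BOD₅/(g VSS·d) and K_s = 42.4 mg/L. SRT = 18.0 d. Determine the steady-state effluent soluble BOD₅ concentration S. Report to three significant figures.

S ≈ 1.71 mg/L

From the Monod/SRT balance for a CMAS, S = K_s·(1+k_d θ_c)/[θ_c·(Y k − k_d) − 1] = 42.4 × (1 + 0.0525 × 18.0) / [18.0 × (0.534 × 5.21 − 0.0525) − 1] = 82.47 / 48.13 = 1.713 mg/L.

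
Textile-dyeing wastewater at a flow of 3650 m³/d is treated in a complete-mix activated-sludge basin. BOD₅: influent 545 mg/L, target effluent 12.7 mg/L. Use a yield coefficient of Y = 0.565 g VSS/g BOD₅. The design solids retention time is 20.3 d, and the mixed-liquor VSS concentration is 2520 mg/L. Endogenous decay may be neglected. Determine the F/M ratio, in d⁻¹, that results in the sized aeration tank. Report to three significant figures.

F/M ≈ 0.0893 d⁻¹

With k_d = 0 the design equation reduces to V = Y Q (S₀−S) θ_c / X = 0.565 × 3650 × (545 − 12.7) × 20.3 / 2520 = 8843 m³.
F/M = applied load / biomass = Q·S₀/(V·X) = 3650 × 545 / (8843 × 2520) = 0.08927 d⁻¹.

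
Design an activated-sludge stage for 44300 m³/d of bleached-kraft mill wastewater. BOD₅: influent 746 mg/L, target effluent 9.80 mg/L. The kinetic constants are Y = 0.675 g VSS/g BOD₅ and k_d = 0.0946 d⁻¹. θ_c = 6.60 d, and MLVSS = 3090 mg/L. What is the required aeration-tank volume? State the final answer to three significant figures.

Steady-state biomass mass balance: V·X·(1 + k_d·θ_c) = Y·Q·(S₀ − S)·θ_c, so V = 0.675 × 44300 × (746 − 9.80) × 6.60 / [3090 × (1 + 0.0946 × 6.60)] = 1.45×10^8 / 5019 = 28947 m³.

V ≈ 28900 m³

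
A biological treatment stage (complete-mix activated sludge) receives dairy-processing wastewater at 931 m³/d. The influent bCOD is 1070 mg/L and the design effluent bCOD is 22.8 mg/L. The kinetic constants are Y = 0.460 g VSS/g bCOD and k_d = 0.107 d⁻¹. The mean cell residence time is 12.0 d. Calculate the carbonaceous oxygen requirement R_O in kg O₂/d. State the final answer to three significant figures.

Observed yield with endogenous decay: Y_obs = Y / (1 + k_d·θ_c) = 0.460 / (1 + 0.107 × 12.0) = 0.460 / 2.284 = 0.2014 g VSS/g bCOD.
Mass of bCOD removed per day: Q(S₀ − S) = 931 × 1047 g/m³ = 974.9 kg/d.
Net sludge production P_X = 0.2014 × 974.9 = 196.4 kg VSS/d.
R_O = Q·ΔS − 1.42 P_X = 974.9 − 278.8 = 696.1 kg O₂/d.

R_O ≈ 696 kg O₂/d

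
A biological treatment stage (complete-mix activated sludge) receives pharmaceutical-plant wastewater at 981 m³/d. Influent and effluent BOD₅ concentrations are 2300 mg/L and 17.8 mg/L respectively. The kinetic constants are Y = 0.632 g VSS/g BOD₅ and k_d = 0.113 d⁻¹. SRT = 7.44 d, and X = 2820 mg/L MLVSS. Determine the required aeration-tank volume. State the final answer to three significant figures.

V ≈ 2030 m³

Steady-state biomass mass balance: V·X·(1 + k_d·θ_c) = Y·Q·(S₀ − S)·θ_c, so V = 0.632 × 981 × (2300 − 17.8) × 7.44 / [2820 × (1 + 0.113 × 7.44)] = 1.05×10^7 / 5191 = 2028 m³.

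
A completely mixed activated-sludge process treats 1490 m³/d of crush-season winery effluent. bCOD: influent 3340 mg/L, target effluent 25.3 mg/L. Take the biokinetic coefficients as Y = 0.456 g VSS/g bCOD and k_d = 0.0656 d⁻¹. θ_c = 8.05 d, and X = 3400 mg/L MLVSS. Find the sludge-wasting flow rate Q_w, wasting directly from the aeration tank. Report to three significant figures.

From the SRT design equation V = Y Q (S₀−S) θ_c / [X (1 + k_d θ_c)] = 0.456 × 1490 × (3340 − 25.3) × 8.05 / [3400 × (1 + 0.0656 × 8.05)] = 1.81×10^7 / 5195 = 3490 m³.
With mixed-liquor wasting, θ_c = V/Q_w, so Q_w = V/θ_c = 3490/8.05 = 433.5 m³/d.

Q_w ≈ 433 m³/d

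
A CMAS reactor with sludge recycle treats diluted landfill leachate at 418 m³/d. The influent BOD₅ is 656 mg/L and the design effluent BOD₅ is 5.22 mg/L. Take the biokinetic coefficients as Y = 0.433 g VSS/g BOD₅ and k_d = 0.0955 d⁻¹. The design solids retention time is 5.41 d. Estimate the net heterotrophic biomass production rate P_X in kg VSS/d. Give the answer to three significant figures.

P_X ≈ 77.7 kg VSS/d

Observed yield with endogenous decay: Y_obs = Y / (1 + k_d·θ_c) = 0.433 / (1 + 0.0955 × 5.41) = 0.433 / 1.517 = 0.2855 g VSS/g BOD₅.
Mass of BOD₅ removed per day: Q(S₀ − S) = 418 × 650.8 g/m³ = 272.0 kg/d.
Net biomass production P_X = Y_obs × Q·(S₀ − S) = 0.2855 × 272.0 = 77.66 kg VSS/d.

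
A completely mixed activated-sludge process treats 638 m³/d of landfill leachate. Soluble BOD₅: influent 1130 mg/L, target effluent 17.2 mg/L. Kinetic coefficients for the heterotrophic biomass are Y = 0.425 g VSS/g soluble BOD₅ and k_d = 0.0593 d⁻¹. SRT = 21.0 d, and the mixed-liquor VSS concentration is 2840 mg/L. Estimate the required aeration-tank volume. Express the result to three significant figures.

V ≈ 994 m³

Steady-state biomass mass balance: V·X·(1 + k_d·θ_c) = Y·Q·(S₀ − S)·θ_c, so V = 0.425 × 638 × (1130 − 17.2) × 21.0 / [2840 × (1 + 0.0593 × 21.0)] = 6.34×10^6 / 6377 = 993.7 m³.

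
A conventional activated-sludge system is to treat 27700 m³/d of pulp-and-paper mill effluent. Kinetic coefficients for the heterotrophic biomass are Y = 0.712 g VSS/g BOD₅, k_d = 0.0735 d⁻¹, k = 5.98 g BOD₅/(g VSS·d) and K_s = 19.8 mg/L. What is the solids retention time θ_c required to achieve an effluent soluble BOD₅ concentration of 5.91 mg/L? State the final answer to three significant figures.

θ_c ≈ 1.10 d

Specific growth rate at S = 5.91 mg/L: μ = YkS/(K_s+S) = 0.712·5.98·5.91/(19.8+5.91) = 0.9787 d⁻¹.
Then 1/θ_c = μ − k_d = 0.9787 − 0.0735 = 0.9052 d⁻¹, giving θ_c = 1.105 d.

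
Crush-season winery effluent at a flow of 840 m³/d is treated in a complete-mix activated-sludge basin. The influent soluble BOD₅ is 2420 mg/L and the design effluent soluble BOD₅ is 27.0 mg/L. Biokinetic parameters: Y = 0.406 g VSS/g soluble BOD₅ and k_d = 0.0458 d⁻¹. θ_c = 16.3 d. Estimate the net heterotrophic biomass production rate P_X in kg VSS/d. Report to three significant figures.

The observed yield is Y_obs = Y/(1 + k_d·θ_c) = 0.406 / (1 + 0.0458 × 16.3) = 0.406 / 1.747 = 0.2325 g VSS per g soluble BOD₅ removed.
Substrate removed = Q·(S₀ − S) = 840 m³/d × (2420 − 27.0) g/m³ = 2.01×10^6 g/d = 2010 kg/d.
So the net sludge growth is P_X = 0.2325 × 2010 = 467.3 kg VSS/d.

P_X ≈ 467 kg VSS/d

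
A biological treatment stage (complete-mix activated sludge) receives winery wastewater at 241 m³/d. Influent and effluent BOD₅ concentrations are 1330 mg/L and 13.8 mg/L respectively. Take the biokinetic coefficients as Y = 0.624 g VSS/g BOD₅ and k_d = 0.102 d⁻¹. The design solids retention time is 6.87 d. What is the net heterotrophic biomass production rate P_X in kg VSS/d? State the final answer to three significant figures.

P_X ≈ 116 kg VSS/d

Correct the yield for decay: Y_obs = Y/(1 + k_d θ_c) = 0.624 / (1 + 0.102 × 6.87) = 0.624 / 1.701 = 0.3669.
Mass of BOD₅ removed per day: Q(S₀ − S) = 241 × 1316 g/m³ = 317.2 kg/d.
P_X = Y_obs · Q(S₀ − S) = 0.3669 × 317.2 = 116.4 kg VSS/d.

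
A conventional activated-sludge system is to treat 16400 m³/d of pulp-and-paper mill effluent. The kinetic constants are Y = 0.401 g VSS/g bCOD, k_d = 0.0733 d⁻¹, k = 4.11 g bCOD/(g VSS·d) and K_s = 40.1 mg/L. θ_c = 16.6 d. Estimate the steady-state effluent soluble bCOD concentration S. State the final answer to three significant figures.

S ≈ 3.54 mg/L

For a completely mixed reactor with recycle the Lawrence–McCarty relation gives S = K_s·(1 + k_d·θ_c) / [θ_c·(Y·k − k_d) − 1] = 40.1 × (1 + 0.0733 × 16.6) / [16.6 × (0.401 × 4.11 − 0.0733) − 1] = 88.89 / 25.14 = 3.536 mg/L.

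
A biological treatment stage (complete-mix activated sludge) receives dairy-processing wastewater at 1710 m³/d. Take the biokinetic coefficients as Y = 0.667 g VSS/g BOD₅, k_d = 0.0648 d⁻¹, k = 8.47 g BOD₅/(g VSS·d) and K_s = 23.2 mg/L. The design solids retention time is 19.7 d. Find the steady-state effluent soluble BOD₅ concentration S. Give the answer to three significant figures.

Effluent substrate depends only on kinetics and SRT: S = K_s(1 + k_d θ_c) / [θ_c(Yk − k_d) − 1] = 23.2 × (1 + 0.0648 × 19.7) / [19.7 × (0.667 × 8.47 − 0.0648) − 1] = 52.82 / 109.0 = 0.4845 mg/L.

S ≈ 0.484 mg/L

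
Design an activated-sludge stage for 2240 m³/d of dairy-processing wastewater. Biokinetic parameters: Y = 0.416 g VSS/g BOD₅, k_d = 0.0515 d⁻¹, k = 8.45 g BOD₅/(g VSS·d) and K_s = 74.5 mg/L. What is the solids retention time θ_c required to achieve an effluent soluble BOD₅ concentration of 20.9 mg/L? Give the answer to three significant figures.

Specific growth rate at S = 20.9 mg/L: μ = YkS/(K_s+S) = 0.416·8.45·20.9/(74.5+20.9) = 0.7701 d⁻¹.
Then 1/θ_c = μ − k_d = 0.7701 − 0.0515 = 0.7186 d⁻¹, giving θ_c = 1.392 d.

θ_c ≈ 1.39 d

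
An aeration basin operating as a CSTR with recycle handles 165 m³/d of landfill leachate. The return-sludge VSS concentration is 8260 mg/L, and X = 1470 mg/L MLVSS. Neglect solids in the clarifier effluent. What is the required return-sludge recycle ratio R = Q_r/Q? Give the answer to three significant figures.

R ≈ 0.216

Solids balance on the clarifier gives (1+R)X = R·X_r, so R = X/(X_r − X) = 1470 / (8260 − 1470) = 0.2165.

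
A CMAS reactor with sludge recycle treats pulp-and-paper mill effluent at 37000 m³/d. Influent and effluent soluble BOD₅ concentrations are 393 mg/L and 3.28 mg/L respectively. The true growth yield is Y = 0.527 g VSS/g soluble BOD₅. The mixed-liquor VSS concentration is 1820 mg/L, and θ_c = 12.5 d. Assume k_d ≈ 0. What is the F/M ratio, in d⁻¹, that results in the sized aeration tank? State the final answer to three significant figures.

F/M ≈ 0.153 d⁻¹

V·X = Y·Q·ΔS·θ_c gives V = 0.527 × 37000 × (393 − 3.28) × 12.5 / 1820 = 52192 m³.
Food-to-microorganism ratio F/M = Q S₀ / (V X) = 37000 × 393 / (52192 × 1820) = 0.1531 d⁻¹.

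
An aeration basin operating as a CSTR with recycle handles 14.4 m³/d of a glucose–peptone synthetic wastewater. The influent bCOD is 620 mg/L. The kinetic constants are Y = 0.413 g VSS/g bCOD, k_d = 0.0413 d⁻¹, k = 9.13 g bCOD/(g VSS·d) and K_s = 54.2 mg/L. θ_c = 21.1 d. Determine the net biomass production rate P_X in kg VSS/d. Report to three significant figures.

From the Monod/SRT balance for a CMAS, S = K_s·(1+k_d θ_c)/[θ_c·(Y k − k_d) − 1] = 54.2 × (1 + 0.0413 × 21.1) / [21.1 × (0.413 × 9.13 − 0.0413) − 1] = 101.4 / 77.69 = 1.306 mg/L.
Observed yield with endogenous decay: Y_obs = Y / (1 + k_d·θ_c) = 0.413 / (1 + 0.0413 × 21.1) = 0.413 / 1.871 = 0.2207 g VSS/g bCOD.
Mass of bCOD removed per day: Q(S₀ − S) = 14.4 × 618.7 g/m³ = 8.909 kg/d.
Net biomass production P_X = Y_obs × Q·(S₀ − S) = 0.2207 × 8.909 = 1.966 kg VSS/d.

P_X ≈ 1.97 kg VSS/d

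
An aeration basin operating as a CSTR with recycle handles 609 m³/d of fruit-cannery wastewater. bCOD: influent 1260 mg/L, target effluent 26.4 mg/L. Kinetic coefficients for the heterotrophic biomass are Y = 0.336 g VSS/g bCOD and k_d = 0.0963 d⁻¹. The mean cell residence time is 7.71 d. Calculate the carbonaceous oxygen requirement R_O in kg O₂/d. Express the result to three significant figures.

R_O ≈ 546 kg O₂/d

The observed yield is Y_obs = Y/(1 + k_d·θ_c) = 0.336 / (1 + 0.0963 × 7.71) = 0.336 / 1.742 = 0.1928 g VSS per g bCOD removed.
ΔS = 1260 − 26.4 = 1234 mg/L, so the substrate removal rate is 609 × 1234/1000 = 751.3 kg bCOD/d.
P_X = Y_obs·Q·(S₀ − S) = 0.1928 × 751.3 = 144.9 kg VSS/d.
R_O = Q·(S₀ − S) − 1.42·P_X = 751.3 − 1.42 × 144.9 = 545.6 kg O₂/d.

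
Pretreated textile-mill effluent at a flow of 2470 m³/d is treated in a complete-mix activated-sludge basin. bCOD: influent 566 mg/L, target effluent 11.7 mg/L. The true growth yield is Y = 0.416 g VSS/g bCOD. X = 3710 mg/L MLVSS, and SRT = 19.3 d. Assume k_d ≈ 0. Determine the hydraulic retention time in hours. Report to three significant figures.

τ ≈ 28.8 h

Biomass mass balance (decay neglected): V·X = Y·Q·(S₀ − S)·θ_c, so V = 0.416 × 2470 × (566 − 11.7) × 19.3 / 3710 = 2963 m³.
HRT = V/Q = 2963 m³ / 2470 m³·d⁻¹ = 1.200 d × 24 = 28.79 h.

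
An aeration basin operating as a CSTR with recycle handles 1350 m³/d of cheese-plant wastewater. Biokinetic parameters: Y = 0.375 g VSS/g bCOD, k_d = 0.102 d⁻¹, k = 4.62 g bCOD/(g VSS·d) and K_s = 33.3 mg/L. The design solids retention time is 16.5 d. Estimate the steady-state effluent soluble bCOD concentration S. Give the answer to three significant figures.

S ≈ 3.45 mg/L

For a completely mixed reactor with recycle the Lawrence–McCarty relation gives S = K_s·(1 + k_d·θ_c) / [θ_c·(Y·k − k_d) − 1] = 33.3 × (1 + 0.102 × 16.5) / [16.5 × (0.375 × 4.62 − 0.102) − 1] = 89.34 / 25.90 = 3.449 mg/L.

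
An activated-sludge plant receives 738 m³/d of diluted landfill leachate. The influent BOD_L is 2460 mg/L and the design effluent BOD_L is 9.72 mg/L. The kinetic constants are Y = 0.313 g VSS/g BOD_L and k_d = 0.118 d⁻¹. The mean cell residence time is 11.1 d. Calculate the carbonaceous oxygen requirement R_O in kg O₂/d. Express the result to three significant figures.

R_O ≈ 1460 kg O₂/d

Correct the yield for decay: Y_obs = Y/(1 + k_d θ_c) = 0.313 / (1 + 0.118 × 11.1) = 0.313 / 2.310 = 0.1355.
Mass of BOD_L removed per day: Q(S₀ − S) = 738 × 2450 g/m³ = 1808 kg/d.
P_X = Y_obs·Q·(S₀ − S) = 0.1355 × 1808 = 245.0 kg VSS/d.
R_O = Q·(S₀ − S) − 1.42·P_X = 1808 − 1.42 × 245.0 = 1460 kg O₂/d.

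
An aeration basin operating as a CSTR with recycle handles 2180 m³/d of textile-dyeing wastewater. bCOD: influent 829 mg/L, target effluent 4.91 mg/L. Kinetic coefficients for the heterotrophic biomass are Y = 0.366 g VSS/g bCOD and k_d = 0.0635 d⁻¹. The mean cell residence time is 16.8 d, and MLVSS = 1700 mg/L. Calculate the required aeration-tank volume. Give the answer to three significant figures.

Steady-state biomass mass balance: V·X·(1 + k_d·θ_c) = Y·Q·(S₀ − S)·θ_c, so V = 0.366 × 2180 × (829 − 4.91) × 16.8 / [1700 × (1 + 0.0635 × 16.8)] = 1.1×10^7 / 3514 = 3144 m³.

V ≈ 3140 m³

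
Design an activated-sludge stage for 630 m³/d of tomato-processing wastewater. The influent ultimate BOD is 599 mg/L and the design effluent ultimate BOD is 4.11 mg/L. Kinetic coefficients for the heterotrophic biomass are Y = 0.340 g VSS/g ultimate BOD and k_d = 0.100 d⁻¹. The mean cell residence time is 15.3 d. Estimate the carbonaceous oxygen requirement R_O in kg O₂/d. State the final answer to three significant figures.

Correct the yield for decay: Y_obs = Y/(1 + k_d θ_c) = 0.340 / (1 + 0.100 × 15.3) = 0.340 / 2.530 = 0.1344.
Q·(S₀ − S) = 630 × (599 − 4.11) × 10⁻³ = 374.8 kg/d removed.
P_X = Y_obs·Q·(S₀ − S) = 0.1344 × 374.8 = 50.37 kg VSS/d.
R_O = Q·(S₀ − S) − 1.42·P_X = 374.8 − 1.42 × 50.37 = 303.3 kg O₂/d.

R_O ≈ 303 kg O₂/d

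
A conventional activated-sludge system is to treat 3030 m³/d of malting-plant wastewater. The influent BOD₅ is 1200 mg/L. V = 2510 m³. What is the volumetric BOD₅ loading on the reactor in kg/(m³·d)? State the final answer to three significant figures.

Applied BOD₅ load per unit volume = Q·S₀/V = (3030 × 1200/1000)/2510 = 1.449 kg BOD₅·m⁻³·d⁻¹.

L_v ≈ 1.45 kg BOD₅/(m³·d)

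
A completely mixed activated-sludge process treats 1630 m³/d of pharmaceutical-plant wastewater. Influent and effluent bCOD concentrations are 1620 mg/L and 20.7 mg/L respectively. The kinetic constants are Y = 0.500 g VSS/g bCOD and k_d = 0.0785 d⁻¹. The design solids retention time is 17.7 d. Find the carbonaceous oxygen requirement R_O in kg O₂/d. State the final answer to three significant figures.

Observed yield with endogenous decay: Y_obs = Y / (1 + k_d·θ_c) = 0.500 / (1 + 0.0785 × 17.7) = 0.500 / 2.389 = 0.2093 g VSS/g bCOD.
ΔS = 1620 − 20.7 = 1599 mg/L, so the substrate removal rate is 1630 × 1599/1000 = 2607 kg bCOD/d.
Net sludge production P_X = 0.2093 × 2607 = 545.5 kg VSS/d.
R_O = Q·ΔS − 1.42 P_X = 2607 − 774.6 = 1832 kg O₂/d.

R_O ≈ 1830 kg O₂/d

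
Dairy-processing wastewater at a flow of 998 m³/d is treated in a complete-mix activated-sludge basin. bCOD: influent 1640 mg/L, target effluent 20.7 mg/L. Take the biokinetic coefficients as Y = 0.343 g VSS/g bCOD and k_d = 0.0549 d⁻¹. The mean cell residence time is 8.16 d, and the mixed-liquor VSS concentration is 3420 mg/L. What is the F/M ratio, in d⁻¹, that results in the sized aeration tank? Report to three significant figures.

F/M ≈ 0.524 d⁻¹

Rearranging the biomass balance for a CMAS with decay, V = Y·Q·ΔS·θ_c / [X·(1+k_d θ_c)] = 0.343 × 998 × (1640 − 20.7) × 8.16 / [3420 × (1 + 0.0549 × 8.16)] = 4.52×10^6 / 4952 = 913.4 m³.
Food-to-microorganism ratio F/M = Q S₀ / (V X) = 998 × 1640 / (913.4 × 3420) = 0.5240 d⁻¹.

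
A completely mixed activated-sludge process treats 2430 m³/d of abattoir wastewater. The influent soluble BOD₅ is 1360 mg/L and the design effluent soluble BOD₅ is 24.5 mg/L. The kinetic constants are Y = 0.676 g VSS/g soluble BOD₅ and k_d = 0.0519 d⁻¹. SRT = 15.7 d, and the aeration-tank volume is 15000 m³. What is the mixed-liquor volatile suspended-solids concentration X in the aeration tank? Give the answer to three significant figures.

X ≈ 1270 mg/L

Solving the biomass balance for X: X = Y Q (S₀−S) θ_c / [V (1+k_d θ_c)] = 0.676 × 2430 × (1360 − 24.5) × 15.7 / [15000 × (1 + 0.0519 × 15.7)] = 1265 mg/L.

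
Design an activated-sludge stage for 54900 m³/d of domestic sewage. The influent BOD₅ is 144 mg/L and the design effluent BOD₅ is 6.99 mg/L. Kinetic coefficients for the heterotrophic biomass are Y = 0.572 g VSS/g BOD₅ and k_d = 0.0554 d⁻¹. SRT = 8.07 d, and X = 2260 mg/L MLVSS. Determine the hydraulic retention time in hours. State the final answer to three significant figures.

Rearranging the biomass balance for a CMAS with decay, V = Y·Q·ΔS·θ_c / [X·(1+k_d θ_c)] = 0.572 × 54900 × (144 − 6.99) × 8.07 / [2260 × (1 + 0.0554 × 8.07)] = 3.47×10^7 / 3270 = 10617 m³.
τ = V/Q = 10617/54900 = 0.1934 d, or 4.641 h.

τ ≈ 4.64 h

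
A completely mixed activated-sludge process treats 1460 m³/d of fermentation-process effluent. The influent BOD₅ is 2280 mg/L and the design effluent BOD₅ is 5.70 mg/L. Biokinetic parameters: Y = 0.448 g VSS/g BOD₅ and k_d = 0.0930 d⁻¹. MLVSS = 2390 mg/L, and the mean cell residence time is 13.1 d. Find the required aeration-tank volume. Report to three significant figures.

V ≈ 3680 m³

Steady-state biomass mass balance: V·X·(1 + k_d·θ_c) = Y·Q·(S₀ − S)·θ_c, so V = 0.448 × 1460 × (2280 − 5.70) × 13.1 / [2390 × (1 + 0.0930 × 13.1)] = 1.95×10^7 / 5302 = 3676 m³.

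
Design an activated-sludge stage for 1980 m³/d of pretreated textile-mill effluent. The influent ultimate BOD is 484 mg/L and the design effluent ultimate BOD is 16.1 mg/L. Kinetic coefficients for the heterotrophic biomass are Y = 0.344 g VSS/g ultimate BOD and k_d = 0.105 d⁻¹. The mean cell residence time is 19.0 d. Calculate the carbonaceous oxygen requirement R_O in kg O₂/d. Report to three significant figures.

R_O ≈ 775 kg O₂/d

The observed yield is Y_obs = Y/(1 + k_d·θ_c) = 0.344 / (1 + 0.105 × 19.0) = 0.344 / 2.995 = 0.1149 g VSS per g ultimate BOD removed.
Mass of ultimate BOD removed per day: Q(S₀ − S) = 1980 × 467.9 g/m³ = 926.4 kg/d.
P_X = Y_obs·Q·(S₀ − S) = 0.1149 × 926.4 = 106.4 kg VSS/d.
R_O = Q·(S₀ − S) − 1.42·P_X = 926.4 − 1.42 × 106.4 = 775.3 kg O₂/d.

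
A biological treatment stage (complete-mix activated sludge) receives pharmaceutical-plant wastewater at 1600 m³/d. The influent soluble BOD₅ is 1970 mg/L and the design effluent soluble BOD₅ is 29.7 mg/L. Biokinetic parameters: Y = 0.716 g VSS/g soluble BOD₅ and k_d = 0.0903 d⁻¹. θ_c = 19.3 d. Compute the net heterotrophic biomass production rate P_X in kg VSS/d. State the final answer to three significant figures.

P_X ≈ 810 kg VSS/d

Y_obs = Y / (1 + k_d θ_c) = 0.716 / (1 + 0.0903 × 19.3) = 0.716 / 2.743 = 0.2610.
Mass of soluble BOD₅ removed per day: Q(S₀ − S) = 1600 × 1940 g/m³ = 3104 kg/d.
Biomass produced: P_X = Y_obs·Q·ΔS = 0.2610 × 3104 ≈ 810.4 kg VSS/d.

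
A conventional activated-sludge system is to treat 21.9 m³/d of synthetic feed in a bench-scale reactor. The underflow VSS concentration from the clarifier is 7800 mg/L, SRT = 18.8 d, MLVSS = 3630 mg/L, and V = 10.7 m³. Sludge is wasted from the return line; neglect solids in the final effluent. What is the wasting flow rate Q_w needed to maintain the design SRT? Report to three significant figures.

Q_w = (V·X)/(θ_c X_r) = 10.70 × 3630 / (18.8 × 7800) = 0.2649 m³/d.

Q_w ≈ 0.265 m³/d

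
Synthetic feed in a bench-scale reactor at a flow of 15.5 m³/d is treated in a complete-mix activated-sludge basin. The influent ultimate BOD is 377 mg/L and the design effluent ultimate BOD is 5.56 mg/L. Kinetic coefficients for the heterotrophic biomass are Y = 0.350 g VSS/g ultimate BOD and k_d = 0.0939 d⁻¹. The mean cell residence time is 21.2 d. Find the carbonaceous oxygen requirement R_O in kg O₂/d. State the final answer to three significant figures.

R_O ≈ 4.80 kg O₂/d

Correct the yield for decay: Y_obs = Y/(1 + k_d θ_c) = 0.350 / (1 + 0.0939 × 21.2) = 0.350 / 2.991 = 0.1170.
Substrate removed = Q·(S₀ − S) = 15.5 m³/d × (377 − 5.56) g/m³ = 5.76×10^3 g/d = 5.757 kg/d.
Biomass synthesised: P_X = Y_obs × 5.757 = 0.6738 kg VSS/d.
R_O = Q·ΔS − 1.42 P_X = 5.757 − 0.9568 = 4.801 kg O₂/d.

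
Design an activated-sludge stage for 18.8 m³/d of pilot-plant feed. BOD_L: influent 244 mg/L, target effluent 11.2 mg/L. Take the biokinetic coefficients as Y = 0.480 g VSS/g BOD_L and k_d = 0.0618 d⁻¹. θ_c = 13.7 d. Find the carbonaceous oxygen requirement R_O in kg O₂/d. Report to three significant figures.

Correct the yield for decay: Y_obs = Y/(1 + k_d θ_c) = 0.480 / (1 + 0.0618 × 13.7) = 0.480 / 1.847 = 0.2599.
Mass of BOD_L removed per day: Q(S₀ − S) = 18.8 × 232.8 g/m³ = 4.377 kg/d.
Net sludge production P_X = 0.2599 × 4.377 = 1.138 kg VSS/d.
R_O = Q·(S₀ − S) − 1.42·P_X = 4.377 − 1.42 × 1.138 = 2.761 kg O₂/d.

R_O ≈ 2.76 kg O₂/d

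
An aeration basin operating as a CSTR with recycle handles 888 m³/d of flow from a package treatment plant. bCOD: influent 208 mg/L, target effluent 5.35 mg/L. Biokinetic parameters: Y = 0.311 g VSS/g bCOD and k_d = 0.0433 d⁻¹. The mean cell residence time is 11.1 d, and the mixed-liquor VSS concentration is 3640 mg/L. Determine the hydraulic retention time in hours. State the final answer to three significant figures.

Steady-state biomass mass balance: V·X·(1 + k_d·θ_c) = Y·Q·(S₀ − S)·θ_c, so V = 0.311 × 888 × (208 − 5.35) × 11.1 / [3640 × (1 + 0.0433 × 11.1)] = 6.21×10^5 / 5389 = 115.3 m³.
Hydraulic retention time τ = V/Q = 115.3 / 888 = 0.1298 d = 3.115 h.

τ ≈ 3.12 h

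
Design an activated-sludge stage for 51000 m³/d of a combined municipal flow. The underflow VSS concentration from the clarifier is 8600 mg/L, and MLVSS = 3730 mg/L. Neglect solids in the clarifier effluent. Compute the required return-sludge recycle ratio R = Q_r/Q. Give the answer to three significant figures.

Mass balance around the secondary clarifier (neglecting effluent solids): R = X / (X_r − X) = 3730 / (8600 − 3730) = 0.7659.

R ≈ 0.766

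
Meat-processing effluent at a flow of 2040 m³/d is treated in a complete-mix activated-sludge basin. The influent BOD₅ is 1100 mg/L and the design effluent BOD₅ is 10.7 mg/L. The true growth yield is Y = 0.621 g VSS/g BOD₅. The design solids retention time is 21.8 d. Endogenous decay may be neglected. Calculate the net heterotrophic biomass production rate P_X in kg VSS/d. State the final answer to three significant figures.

P_X ≈ 1380 kg VSS/d

Since k_d ≈ 0, Y_obs = Y = 0.621 g VSS/g BOD₅.
Substrate removed = Q·(S₀ − S) = 2040 m³/d × (1100 − 10.7) g/m³ = 2.22×10^6 g/d = 2222 kg/d.
Net biomass production P_X = Y_obs × Q·(S₀ − S) = 0.6210 × 2222 = 1380 kg VSS/d.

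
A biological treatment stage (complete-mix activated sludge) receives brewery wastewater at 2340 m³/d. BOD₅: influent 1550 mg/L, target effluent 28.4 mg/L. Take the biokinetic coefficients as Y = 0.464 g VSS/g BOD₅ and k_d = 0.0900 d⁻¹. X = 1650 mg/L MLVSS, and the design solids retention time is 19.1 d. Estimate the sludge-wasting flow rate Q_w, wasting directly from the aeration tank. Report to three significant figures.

Rearranging the biomass balance for a CMAS with decay, V = Y·Q·ΔS·θ_c / [X·(1+k_d θ_c)] = 0.464 × 2340 × (1550 − 28.4) × 19.1 / [1650 × (1 + 0.0900 × 19.1)] = 3.16×10^7 / 4486 = 7034 m³.
With mixed-liquor wasting, θ_c = V/Q_w, so Q_w = V/θ_c = 7034/19.1 = 368.2 m³/d.

Q_w ≈ 368 m³/d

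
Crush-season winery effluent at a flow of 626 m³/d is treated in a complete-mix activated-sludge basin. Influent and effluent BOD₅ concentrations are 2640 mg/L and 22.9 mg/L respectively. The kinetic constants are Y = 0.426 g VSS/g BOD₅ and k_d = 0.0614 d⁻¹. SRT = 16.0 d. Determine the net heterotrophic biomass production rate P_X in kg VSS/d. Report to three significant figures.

The observed yield is Y_obs = Y/(1 + k_d·θ_c) = 0.426 / (1 + 0.0614 × 16.0) = 0.426 / 1.982 = 0.2149 g VSS per g BOD₅ removed.
Substrate removed = Q·(S₀ − S) = 626 m³/d × (2640 − 22.9) g/m³ = 1.64×10^6 g/d = 1638 kg/d.
P_X = Y_obs · Q(S₀ − S) = 0.2149 × 1638 = 352.1 kg VSS/d.

P_X ≈ 352 kg VSS/d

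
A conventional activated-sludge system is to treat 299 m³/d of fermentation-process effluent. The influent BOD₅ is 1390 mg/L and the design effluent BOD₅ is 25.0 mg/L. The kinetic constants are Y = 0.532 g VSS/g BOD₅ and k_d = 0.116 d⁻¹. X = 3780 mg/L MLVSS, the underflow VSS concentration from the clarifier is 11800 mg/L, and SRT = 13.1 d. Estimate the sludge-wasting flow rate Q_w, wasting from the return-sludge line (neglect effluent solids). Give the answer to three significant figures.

Q_w ≈ 7.30 m³/d

From the SRT design equation V = Y Q (S₀−S) θ_c / [X (1 + k_d θ_c)] = 0.532 × 299 × (1390 − 25.0) × 13.1 / [3780 × (1 + 0.116 × 13.1)] = 2.84×10^6 / 9524 = 298.7 m³.
Wasting from the return line (neglecting effluent solids): Q_w = V·X / (θ_c·X_r) = 298.7 × 3780 / (13.1 × 11800) = 7.303 m³/d.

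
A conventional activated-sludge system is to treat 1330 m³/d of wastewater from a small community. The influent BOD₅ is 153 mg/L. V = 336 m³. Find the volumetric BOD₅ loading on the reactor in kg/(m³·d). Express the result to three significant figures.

L_v ≈ 0.606 kg BOD₅/(m³·d)

Volumetric loading L_v = Q·S₀ / V = 1330 × 153 g/m³ / 336.0 m³ = 605.6 g/(m³·d) = 0.6056 kg BOD₅/(m³·d).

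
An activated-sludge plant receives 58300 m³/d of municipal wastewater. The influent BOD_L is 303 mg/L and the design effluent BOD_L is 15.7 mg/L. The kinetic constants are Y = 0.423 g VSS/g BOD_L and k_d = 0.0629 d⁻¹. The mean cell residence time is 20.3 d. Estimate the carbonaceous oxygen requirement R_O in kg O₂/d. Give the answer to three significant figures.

Y_obs = Y / (1 + k_d θ_c) = 0.423 / (1 + 0.0629 × 20.3) = 0.423 / 2.277 = 0.1858.
ΔS = 303 − 15.7 = 287.3 mg/L, so the substrate removal rate is 58300 × 287.3/1000 = 16750 kg BOD_L/d.
Biomass synthesised: P_X = Y_obs × 16750 = 3112 kg VSS/d.
R_O = Q·ΔS − 1.42 P_X = 16750 − 4419 = 12331 kg O₂/d.

R_O ≈ 12300 kg O₂/d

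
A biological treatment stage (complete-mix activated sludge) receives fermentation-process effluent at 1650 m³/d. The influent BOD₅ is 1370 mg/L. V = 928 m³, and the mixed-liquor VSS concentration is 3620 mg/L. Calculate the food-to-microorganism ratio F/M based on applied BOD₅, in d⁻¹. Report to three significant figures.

Food-to-microorganism ratio F/M = Q S₀ / (V X) = 1650 × 1370 / (928.0 × 3620) = 0.6729 d⁻¹.

F/M ≈ 0.673 d⁻¹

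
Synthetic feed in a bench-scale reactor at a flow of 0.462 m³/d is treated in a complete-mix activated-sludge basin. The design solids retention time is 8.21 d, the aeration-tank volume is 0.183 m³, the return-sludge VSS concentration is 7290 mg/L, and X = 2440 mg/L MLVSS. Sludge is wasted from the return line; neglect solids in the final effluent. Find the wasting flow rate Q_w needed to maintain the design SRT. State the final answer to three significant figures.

θ_c = V·X/(Q_w·X_r) when wasting from the recycle, so Q_w = V·X/(θ_c·X_r) = 0.1830 × 2440 / (8.21 × 7290) = 0.007461 m³/d.

Q_w ≈ 0.00746 m³/d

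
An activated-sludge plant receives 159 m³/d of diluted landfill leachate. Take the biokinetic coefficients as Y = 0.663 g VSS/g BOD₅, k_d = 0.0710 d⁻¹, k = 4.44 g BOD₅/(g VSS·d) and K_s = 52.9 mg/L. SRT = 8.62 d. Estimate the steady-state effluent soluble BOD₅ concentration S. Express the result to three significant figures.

S ≈ 3.59 mg/L

From the Monod/SRT balance for a CMAS, S = K_s·(1+k_d θ_c)/[θ_c·(Y k − k_d) − 1] = 52.9 × (1 + 0.0710 × 8.62) / [8.62 × (0.663 × 4.44 − 0.0710) − 1] = 85.28 / 23.76 = 3.589 mg/L.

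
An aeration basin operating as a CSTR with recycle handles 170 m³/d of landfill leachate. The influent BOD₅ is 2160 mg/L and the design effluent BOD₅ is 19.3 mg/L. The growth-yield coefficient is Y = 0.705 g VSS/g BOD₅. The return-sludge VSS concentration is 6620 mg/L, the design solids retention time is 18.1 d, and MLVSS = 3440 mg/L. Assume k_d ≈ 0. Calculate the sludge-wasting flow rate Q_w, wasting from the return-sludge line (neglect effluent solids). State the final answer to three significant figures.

With k_d = 0 the design equation reduces to V = Y Q (S₀−S) θ_c / X = 0.705 × 170 × (2160 − 19.3) × 18.1 / 3440 = 1350 m³.
Wasting from the return line (neglecting effluent solids): Q_w = V·X / (θ_c·X_r) = 1350 × 3440 / (18.1 × 6620) = 38.76 m³/d.

Q_w ≈ 38.8 m³/d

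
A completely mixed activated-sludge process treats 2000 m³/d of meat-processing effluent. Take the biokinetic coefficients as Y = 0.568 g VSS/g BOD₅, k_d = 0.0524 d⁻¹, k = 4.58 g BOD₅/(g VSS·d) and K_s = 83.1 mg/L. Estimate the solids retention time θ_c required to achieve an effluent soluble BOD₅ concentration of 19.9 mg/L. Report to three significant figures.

At the target effluent, Y k S/(K_s+S) = 0.568×4.58×19.9/103.0 = 0.5026 d⁻¹.
Then 1/θ_c = μ − k_d = 0.5026 − 0.0524 = 0.4502 d⁻¹, giving θ_c = 2.221 d.

θ_c ≈ 2.22 d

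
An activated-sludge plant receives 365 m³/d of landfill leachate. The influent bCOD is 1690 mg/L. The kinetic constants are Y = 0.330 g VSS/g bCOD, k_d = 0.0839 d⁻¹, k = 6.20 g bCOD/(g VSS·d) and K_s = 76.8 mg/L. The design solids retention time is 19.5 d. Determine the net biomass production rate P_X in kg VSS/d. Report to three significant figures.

For a completely mixed reactor with recycle the Lawrence–McCarty relation gives S = K_s·(1 + k_d·θ_c) / [θ_c·(Y·k − k_d) − 1] = 76.8 × (1 + 0.0839 × 19.5) / [19.5 × (0.330 × 6.20 − 0.0839) − 1] = 202.4 / 37.26 = 5.433 mg/L.
Y_obs = Y / (1 + k_d θ_c) = 0.330 / (1 + 0.0839 × 19.5) = 0.330 / 2.636 = 0.1252.
Substrate removed = Q·(S₀ − S) = 365 m³/d × (1690 − 5.43) g/m³ = 6.15×10^5 g/d = 614.9 kg/d.
Biomass produced: P_X = Y_obs·Q·ΔS = 0.1252 × 614.9 ≈ 76.97 kg VSS/d.

P_X ≈ 77.0 kg VSS/d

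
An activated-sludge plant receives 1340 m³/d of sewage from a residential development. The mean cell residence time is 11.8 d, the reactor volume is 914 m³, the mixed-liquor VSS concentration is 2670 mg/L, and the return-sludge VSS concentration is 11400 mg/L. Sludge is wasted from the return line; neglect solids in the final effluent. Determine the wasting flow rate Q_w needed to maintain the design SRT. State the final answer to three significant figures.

Q_w ≈ 18.1 m³/d

Wasting from the return line (neglecting effluent solids): Q_w = V·X / (θ_c·X_r) = 914.0 × 2670 / (11.8 × 11400) = 18.14 m³/d.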